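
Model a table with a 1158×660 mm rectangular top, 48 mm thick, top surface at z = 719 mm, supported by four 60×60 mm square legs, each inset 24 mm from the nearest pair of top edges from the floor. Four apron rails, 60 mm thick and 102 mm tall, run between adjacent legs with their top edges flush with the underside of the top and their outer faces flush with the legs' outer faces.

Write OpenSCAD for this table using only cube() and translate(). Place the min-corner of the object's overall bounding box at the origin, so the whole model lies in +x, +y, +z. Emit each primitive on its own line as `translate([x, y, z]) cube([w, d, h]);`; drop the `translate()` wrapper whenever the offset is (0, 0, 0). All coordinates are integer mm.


// leg_h = 719 - 48 = 671
// apron z = 671 - 102 = 569
translate([0, 0, 671]) cube([1158, 660, 48]);
translate([24, 24, 0]) cube([60, 60, 671]);
translate([1074, 24, 0]) cube([60, 60, 671]);
translate([24, 576, 0]) cube([60, 60, 671]);
translate([1074, 576, 0]) cube([60, 60, 671]);
translate([84, 24, 569]) cube([990, 60, 102]);
translate([84, 576, 569]) cube([990, 60, 102]);
translate([24, 84, 569]) cube([60, 492, 102]);
translate([1074, 84, 569]) cube([60, 492, 102]);


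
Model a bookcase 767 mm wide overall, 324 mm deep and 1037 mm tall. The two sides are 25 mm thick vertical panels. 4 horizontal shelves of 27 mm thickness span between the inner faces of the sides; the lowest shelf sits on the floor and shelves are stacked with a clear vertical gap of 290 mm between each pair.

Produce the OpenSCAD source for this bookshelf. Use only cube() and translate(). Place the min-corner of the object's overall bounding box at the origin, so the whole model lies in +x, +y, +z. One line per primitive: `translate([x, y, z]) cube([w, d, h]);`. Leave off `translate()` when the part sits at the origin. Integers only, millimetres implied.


cube([25, 324, 1037]);
translate([742, 0, 0]) cube([25, 324, 1037]);
translate([25, 0, 0]) cube([717, 324, 27]);
translate([25, 0, 317]) cube([717, 324, 27]);
translate([25, 0, 634]) cube([717, 324, 27]);
translate([25, 0, 951]) cube([717, 324, 27]);


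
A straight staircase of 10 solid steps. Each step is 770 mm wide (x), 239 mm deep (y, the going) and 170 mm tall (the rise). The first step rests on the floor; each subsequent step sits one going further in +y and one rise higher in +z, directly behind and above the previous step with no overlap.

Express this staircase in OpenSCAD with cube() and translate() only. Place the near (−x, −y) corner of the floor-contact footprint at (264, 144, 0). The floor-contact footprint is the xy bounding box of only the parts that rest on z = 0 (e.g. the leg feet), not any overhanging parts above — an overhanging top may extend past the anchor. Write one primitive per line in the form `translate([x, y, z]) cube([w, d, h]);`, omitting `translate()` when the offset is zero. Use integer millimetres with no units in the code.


translate([264, 144, 0]) cube([770, 239, 170]);
translate([264, 383, 170]) cube([770, 239, 170]);
translate([264, 622, 340]) cube([770, 239, 170]);
translate([264, 861, 510]) cube([770, 239, 170]);
translate([264, 1100, 680]) cube([770, 239, 170]);
translate([264, 1339, 850]) cube([770, 239, 170]);
translate([264, 1578, 1020]) cube([770, 239, 170]);
translate([264, 1817, 1190]) cube([770, 239, 170]);
translate([264, 2056, 1360]) cube([770, 239, 170]);
translate([264, 2295, 1530]) cube([770, 239, 170]);


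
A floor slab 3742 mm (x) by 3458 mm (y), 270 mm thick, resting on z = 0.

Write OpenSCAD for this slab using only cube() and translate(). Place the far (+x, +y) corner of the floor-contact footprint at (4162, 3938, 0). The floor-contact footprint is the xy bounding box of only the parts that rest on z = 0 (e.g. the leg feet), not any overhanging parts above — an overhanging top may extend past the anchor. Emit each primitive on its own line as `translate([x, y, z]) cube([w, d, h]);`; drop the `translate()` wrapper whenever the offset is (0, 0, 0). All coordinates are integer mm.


translate([420, 480, 0]) cube([3742, 3458, 270]);


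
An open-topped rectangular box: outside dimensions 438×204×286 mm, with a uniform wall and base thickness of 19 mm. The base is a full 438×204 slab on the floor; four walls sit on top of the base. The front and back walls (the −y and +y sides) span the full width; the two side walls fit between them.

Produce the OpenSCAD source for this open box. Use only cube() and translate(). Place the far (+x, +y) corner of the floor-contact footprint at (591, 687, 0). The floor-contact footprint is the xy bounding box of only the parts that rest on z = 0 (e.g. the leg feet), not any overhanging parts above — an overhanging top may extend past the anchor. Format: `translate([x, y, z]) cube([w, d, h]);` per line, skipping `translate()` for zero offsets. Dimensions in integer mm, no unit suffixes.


translate([153, 483, 0]) cube([438, 204, 19]);
translate([153, 483, 19]) cube([438, 19, 267]);
translate([153, 668, 19]) cube([438, 19, 267]);
translate([153, 502, 19]) cube([19, 166, 267]);
translate([572, 502, 19]) cube([19, 166, 267]);


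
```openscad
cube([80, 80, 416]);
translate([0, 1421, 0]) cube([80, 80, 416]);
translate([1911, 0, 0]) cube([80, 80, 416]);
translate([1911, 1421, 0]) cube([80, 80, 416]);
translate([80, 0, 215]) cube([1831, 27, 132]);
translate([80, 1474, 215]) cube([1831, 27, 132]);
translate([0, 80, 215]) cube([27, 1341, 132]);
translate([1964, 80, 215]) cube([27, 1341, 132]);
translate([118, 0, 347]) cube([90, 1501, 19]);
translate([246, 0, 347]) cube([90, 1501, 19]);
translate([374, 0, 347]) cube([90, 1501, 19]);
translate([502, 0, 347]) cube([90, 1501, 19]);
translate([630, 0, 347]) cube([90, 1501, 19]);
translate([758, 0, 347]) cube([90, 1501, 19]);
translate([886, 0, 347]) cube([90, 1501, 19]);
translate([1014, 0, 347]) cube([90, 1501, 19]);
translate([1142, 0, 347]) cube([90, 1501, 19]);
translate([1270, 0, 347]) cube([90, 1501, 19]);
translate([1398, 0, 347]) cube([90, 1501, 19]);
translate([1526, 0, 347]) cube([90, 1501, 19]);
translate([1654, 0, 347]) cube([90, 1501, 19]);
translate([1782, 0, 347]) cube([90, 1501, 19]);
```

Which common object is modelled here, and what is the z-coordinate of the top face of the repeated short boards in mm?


A bed frame. The slat-top height is 366 mm.

Four posts, four rails, and a row of slats — a bed frame. Slats sit on the rails at z = 215 + 132 = 347; with slat thickness 19, the top is 366 mm.


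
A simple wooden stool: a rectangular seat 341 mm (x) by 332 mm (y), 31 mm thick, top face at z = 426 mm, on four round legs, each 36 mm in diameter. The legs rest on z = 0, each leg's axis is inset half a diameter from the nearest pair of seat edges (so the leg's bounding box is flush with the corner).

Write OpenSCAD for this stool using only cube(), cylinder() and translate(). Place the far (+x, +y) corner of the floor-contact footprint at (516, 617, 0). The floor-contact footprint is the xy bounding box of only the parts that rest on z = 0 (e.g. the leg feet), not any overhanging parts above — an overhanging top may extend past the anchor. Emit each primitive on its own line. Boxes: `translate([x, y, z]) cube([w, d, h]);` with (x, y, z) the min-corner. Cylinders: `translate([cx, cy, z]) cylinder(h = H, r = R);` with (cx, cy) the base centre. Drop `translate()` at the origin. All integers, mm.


// leg_h = 426 - 31 = 395
translate([175, 285, 395]) cube([341, 332, 31]);
translate([193, 303, 0]) cylinder(h = 395, r = 18);
translate([498, 303, 0]) cylinder(h = 395, r = 18);
translate([193, 599, 0]) cylinder(h = 395, r = 18);
translate([498, 599, 0]) cylinder(h = 395, r = 18);


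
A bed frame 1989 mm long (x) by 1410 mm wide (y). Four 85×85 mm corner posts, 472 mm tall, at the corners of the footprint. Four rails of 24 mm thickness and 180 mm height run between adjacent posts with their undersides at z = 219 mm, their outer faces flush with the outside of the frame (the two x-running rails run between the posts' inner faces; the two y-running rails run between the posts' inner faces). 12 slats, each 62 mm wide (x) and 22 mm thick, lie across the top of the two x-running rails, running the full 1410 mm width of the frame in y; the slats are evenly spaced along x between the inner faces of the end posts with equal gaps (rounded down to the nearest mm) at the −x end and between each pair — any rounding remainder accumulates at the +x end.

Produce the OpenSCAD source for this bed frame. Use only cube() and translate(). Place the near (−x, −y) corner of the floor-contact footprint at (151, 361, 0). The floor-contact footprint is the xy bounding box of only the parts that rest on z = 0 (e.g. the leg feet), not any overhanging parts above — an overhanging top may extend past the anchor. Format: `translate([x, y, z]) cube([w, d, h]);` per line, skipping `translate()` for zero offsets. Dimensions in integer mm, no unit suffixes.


// slat z = rail_z + rail_h = 219 + 180 = 399
// slat gap = ⌊(1819 − 12·62) / 13⌋ = 82
translate([151, 361, 0]) cube([85, 85, 472]);
translate([151, 1686, 0]) cube([85, 85, 472]);
translate([2055, 361, 0]) cube([85, 85, 472]);
translate([2055, 1686, 0]) cube([85, 85, 472]);
translate([236, 361, 219]) cube([1819, 24, 180]);
translate([236, 1747, 219]) cube([1819, 24, 180]);
translate([151, 446, 219]) cube([24, 1240, 180]);
translate([2116, 446, 219]) cube([24, 1240, 180]);
translate([318, 361, 399]) cube([62, 1410, 22]);
translate([462, 361, 399]) cube([62, 1410, 22]);
translate([606, 361, 399]) cube([62, 1410, 22]);
translate([750, 361, 399]) cube([62, 1410, 22]);
translate([894, 361, 399]) cube([62, 1410, 22]);
translate([1038, 361, 399]) cube([62, 1410, 22]);
translate([1182, 361, 399]) cube([62, 1410, 22]);
translate([1326, 361, 399]) cube([62, 1410, 22]);
translate([1470, 361, 399]) cube([62, 1410, 22]);
translate([1614, 361, 399]) cube([62, 1410, 22]);
translate([1758, 361, 399]) cube([62, 1410, 22]);
translate([1902, 361, 399]) cube([62, 1410, 22]);


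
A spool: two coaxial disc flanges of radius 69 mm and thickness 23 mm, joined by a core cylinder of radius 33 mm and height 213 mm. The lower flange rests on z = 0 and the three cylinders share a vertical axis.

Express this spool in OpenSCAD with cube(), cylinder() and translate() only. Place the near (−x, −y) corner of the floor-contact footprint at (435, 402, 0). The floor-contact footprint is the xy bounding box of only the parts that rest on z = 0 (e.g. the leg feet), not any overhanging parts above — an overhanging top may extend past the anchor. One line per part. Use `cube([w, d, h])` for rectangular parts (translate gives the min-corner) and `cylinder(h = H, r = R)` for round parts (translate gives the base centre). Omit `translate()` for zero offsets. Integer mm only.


translate([504, 471, 0]) cylinder(h = 23, r = 69);
translate([504, 471, 23]) cylinder(h = 213, r = 33);
translate([504, 471, 236]) cylinder(h = 23, r = 69);


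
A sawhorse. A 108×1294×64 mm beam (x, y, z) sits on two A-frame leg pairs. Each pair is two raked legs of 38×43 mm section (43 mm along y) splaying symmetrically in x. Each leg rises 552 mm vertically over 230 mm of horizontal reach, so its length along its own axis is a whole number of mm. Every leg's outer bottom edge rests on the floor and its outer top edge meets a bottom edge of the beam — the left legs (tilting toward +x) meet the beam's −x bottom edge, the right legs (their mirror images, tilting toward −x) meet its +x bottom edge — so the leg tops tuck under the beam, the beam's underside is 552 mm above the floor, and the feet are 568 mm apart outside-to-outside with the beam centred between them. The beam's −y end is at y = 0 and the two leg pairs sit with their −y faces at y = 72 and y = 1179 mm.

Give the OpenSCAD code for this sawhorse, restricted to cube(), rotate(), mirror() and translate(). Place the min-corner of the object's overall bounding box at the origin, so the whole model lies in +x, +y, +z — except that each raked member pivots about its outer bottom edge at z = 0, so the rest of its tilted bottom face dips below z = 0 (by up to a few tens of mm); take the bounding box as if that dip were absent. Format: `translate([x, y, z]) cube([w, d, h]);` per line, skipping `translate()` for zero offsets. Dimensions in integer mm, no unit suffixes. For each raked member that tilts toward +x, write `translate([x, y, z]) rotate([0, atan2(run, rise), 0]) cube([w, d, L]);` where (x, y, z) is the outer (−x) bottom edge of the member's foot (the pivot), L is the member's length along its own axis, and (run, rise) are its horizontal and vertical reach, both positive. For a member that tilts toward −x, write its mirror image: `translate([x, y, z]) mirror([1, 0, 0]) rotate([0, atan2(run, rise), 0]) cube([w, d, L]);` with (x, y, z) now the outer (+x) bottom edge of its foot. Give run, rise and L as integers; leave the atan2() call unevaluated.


translate([230, 0, 552]) cube([108, 1294, 64]);
translate([0, 72, 0]) rotate([0, atan2(230, 552), 0]) cube([38, 43, 598]);
translate([568, 72, 0]) mirror([1, 0, 0]) rotate([0, atan2(230, 552), 0]) cube([38, 43, 598]);
translate([0, 1179, 0]) rotate([0, atan2(230, 552), 0]) cube([38, 43, 598]);
translate([568, 1179, 0]) mirror([1, 0, 0]) rotate([0, atan2(230, 552), 0]) cube([38, 43, 598]);


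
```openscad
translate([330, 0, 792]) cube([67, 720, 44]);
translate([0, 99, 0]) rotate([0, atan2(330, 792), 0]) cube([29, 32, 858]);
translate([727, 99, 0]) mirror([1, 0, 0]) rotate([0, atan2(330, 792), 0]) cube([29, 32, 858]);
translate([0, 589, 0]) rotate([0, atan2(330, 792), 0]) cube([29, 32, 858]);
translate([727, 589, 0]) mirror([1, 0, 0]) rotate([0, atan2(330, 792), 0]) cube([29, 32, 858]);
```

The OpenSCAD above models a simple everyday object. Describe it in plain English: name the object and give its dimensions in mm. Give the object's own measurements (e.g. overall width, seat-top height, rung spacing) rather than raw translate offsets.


A sawhorse. A 67×720×44 mm beam (x, y, z) sits on two A-frame leg pairs. Each pair is two raked legs of 29×32 mm section (32 mm along y) splaying symmetrically in x. Each leg rises 792 mm vertically over 330 mm of horizontal reach and is 858 mm long along its own axis. Every leg's outer bottom edge rests on the floor and its outer top edge meets a bottom edge of the beam — the left legs (tilting toward +x) meet the beam's −x bottom edge, the right legs (their mirror images, tilting toward −x) meet its +x bottom edge — so the leg tops tuck under the beam, the beam's underside is 792 mm above the floor, and the feet are 727 mm apart outside-to-outside with the beam centred between them. The two leg pairs are set in 99 mm from either end of the beam.


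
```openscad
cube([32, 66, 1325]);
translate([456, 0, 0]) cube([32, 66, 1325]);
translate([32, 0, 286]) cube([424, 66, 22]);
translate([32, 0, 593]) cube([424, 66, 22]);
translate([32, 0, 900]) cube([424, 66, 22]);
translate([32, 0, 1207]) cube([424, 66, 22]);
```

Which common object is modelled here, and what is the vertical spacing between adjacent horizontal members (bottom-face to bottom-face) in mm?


A ladder. The rung spacing is 307 mm.

Two tall 32×66 posts with 4 short bars between them — a ladder. Adjacent rungs sit at z = 286 and z = 593, so the spacing is 593 − 286 = 307 mm.


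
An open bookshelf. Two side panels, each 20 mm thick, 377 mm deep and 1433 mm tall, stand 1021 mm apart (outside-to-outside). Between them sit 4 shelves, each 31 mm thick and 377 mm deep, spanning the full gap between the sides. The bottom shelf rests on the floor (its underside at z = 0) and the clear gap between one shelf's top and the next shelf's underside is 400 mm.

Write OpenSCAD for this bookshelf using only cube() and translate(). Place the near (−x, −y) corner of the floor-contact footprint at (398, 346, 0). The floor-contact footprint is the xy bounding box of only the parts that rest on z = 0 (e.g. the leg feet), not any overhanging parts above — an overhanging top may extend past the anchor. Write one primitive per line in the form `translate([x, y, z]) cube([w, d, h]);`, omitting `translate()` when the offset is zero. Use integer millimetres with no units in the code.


translate([398, 346, 0]) cube([20, 377, 1433]);
translate([1399, 346, 0]) cube([20, 377, 1433]);
translate([418, 346, 0]) cube([981, 377, 31]);
translate([418, 346, 431]) cube([981, 377, 31]);
translate([418, 346, 862]) cube([981, 377, 31]);
translate([418, 346, 1293]) cube([981, 377, 31]);


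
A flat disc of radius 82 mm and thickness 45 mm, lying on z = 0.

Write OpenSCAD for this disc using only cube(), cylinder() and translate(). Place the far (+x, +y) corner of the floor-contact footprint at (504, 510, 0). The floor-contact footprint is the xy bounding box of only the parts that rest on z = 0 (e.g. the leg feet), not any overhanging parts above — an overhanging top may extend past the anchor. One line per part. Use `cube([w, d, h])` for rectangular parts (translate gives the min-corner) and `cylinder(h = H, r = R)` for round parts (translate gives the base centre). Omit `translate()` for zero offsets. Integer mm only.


translate([422, 428, 0]) cylinder(h = 45, r = 82);


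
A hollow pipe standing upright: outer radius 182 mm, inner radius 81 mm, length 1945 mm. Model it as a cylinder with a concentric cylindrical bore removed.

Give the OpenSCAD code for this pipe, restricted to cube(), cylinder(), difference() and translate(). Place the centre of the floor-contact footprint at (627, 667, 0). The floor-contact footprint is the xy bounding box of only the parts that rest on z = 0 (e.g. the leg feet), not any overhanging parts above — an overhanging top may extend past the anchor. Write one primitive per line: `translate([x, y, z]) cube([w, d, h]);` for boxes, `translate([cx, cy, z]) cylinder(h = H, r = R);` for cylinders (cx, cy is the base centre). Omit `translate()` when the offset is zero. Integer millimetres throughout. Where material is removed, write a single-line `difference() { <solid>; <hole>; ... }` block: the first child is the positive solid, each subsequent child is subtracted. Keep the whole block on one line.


difference() { translate([627, 667, 0]) cylinder(h = 1945, r = 182); translate([627, 667, 0]) cylinder(h = 1945, r = 81); }


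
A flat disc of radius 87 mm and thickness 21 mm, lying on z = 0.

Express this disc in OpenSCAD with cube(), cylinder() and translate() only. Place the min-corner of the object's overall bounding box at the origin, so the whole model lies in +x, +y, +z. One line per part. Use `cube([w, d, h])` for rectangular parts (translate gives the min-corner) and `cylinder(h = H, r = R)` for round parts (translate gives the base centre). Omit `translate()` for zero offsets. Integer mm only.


translate([87, 87, 0]) cylinder(h = 21, r = 87);


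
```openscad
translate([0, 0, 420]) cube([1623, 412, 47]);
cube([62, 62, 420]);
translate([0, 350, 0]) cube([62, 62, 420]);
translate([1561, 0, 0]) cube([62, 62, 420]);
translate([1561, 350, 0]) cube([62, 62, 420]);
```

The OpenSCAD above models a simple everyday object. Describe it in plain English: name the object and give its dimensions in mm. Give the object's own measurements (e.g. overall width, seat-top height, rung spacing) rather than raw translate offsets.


A bench: a 1623×412 mm seat slab, 47 mm thick, top at z = 467 mm, on four 62×62 mm square legs flush with the seat corners and standing on z = 0.


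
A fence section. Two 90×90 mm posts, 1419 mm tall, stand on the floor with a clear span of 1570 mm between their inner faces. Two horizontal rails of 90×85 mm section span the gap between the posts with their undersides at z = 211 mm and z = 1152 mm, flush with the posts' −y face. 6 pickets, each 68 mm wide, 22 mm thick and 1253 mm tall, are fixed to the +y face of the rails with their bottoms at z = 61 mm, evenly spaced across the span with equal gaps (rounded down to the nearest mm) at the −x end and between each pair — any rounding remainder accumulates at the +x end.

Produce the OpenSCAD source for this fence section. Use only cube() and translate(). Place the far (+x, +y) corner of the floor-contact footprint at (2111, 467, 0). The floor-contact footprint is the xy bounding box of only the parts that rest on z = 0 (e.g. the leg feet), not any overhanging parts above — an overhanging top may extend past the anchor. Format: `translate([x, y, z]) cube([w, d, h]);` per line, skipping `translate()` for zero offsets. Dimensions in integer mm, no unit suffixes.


translate([361, 377, 0]) cube([90, 90, 1419]);
translate([2021, 377, 0]) cube([90, 90, 1419]);
translate([451, 377, 211]) cube([1570, 90, 85]);
translate([451, 377, 1152]) cube([1570, 90, 85]);
translate([617, 467, 61]) cube([68, 22, 1253]);
translate([851, 467, 61]) cube([68, 22, 1253]);
translate([1085, 467, 61]) cube([68, 22, 1253]);
translate([1319, 467, 61]) cube([68, 22, 1253]);
translate([1553, 467, 61]) cube([68, 22, 1253]);
translate([1787, 467, 61]) cube([68, 22, 1253]);


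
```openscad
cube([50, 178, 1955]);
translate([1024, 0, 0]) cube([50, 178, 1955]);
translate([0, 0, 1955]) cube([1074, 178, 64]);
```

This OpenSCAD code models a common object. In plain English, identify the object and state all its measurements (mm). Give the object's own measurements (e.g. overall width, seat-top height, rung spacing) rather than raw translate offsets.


A door frame. The clear opening is 974 mm wide and 1955 mm high. Two 50 mm wide jambs, 178 mm deep, stand either side of the opening from the floor to the top of the opening. A 64 mm thick head sits across the top of both jambs, spanning the full outside width of the frame.


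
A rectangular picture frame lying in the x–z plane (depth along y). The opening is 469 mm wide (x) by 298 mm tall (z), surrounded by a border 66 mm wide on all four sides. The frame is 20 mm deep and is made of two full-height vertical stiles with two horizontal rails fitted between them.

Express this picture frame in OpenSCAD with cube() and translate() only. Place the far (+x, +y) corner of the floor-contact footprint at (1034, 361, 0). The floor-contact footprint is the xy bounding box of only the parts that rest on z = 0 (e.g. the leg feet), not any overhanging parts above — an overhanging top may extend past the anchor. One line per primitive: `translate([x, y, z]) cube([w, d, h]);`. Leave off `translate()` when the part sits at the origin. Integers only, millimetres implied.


translate([433, 341, 0]) cube([66, 20, 430]);
translate([968, 341, 0]) cube([66, 20, 430]);
translate([499, 341, 0]) cube([469, 20, 66]);
translate([499, 341, 364]) cube([469, 20, 66]);


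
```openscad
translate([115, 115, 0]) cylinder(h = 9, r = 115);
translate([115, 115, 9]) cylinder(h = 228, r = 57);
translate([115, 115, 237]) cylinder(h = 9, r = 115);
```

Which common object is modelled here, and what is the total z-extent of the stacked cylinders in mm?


A spool. The overall height is 246 mm.

Three coaxial cylinders, large–small–large — a spool. Two 9 mm flanges and a 228 mm core give 9 + 228 + 9 = 246 mm.


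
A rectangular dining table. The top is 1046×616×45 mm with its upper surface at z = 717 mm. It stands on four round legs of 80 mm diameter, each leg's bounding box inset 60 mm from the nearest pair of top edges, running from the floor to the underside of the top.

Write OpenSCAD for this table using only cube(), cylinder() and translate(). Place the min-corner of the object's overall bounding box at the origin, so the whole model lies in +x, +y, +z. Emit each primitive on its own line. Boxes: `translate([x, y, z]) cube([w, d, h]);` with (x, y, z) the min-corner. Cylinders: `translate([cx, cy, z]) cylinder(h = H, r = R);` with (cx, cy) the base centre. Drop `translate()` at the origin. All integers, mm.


translate([0, 0, 672]) cube([1046, 616, 45]);
translate([100, 100, 0]) cylinder(h = 672, r = 40);
translate([946, 100, 0]) cylinder(h = 672, r = 40);
translate([100, 516, 0]) cylinder(h = 672, r = 40);
translate([946, 516, 0]) cylinder(h = 672, r = 40);


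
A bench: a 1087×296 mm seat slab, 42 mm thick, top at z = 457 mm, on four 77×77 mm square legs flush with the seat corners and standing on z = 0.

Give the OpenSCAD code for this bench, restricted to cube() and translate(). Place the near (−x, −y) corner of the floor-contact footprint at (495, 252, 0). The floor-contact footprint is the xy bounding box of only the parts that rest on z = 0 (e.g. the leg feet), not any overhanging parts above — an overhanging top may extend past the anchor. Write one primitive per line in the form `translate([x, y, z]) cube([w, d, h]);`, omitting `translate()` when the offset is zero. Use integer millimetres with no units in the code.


translate([495, 252, 415]) cube([1087, 296, 42]);
translate([495, 252, 0]) cube([77, 77, 415]);
translate([495, 471, 0]) cube([77, 77, 415]);
translate([1505, 252, 0]) cube([77, 77, 415]);
translate([1505, 471, 0]) cube([77, 77, 415]);


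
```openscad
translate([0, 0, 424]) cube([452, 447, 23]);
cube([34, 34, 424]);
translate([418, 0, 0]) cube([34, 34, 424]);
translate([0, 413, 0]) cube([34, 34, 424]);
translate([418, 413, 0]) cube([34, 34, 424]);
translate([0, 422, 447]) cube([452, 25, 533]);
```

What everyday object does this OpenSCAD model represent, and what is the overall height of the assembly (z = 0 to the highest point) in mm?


A chair. The overall height is 980 mm.

A slab on four corner posts with a tall panel at the back — a chair. The seat slab sits at z = 424 with thickness 23, and the 533 mm backrest starts at the seat top, so the overall height is 424 + 23 + 533 = 980 mm.


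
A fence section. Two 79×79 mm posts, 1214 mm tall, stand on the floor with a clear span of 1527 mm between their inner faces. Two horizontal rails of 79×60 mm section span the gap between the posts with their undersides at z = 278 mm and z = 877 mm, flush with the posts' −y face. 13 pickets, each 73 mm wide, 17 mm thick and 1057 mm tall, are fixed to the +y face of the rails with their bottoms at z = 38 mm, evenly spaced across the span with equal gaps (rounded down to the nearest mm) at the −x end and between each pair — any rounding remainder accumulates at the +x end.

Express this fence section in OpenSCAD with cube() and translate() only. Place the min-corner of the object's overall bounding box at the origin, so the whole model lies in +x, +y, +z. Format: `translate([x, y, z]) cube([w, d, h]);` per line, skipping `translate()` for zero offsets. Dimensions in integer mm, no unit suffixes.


cube([79, 79, 1214]);
translate([1606, 0, 0]) cube([79, 79, 1214]);
translate([79, 0, 278]) cube([1527, 79, 60]);
translate([79, 0, 877]) cube([1527, 79, 60]);
translate([120, 79, 38]) cube([73, 17, 1057]);
translate([234, 79, 38]) cube([73, 17, 1057]);
translate([348, 79, 38]) cube([73, 17, 1057]);
translate([462, 79, 38]) cube([73, 17, 1057]);
translate([576, 79, 38]) cube([73, 17, 1057]);
translate([690, 79, 38]) cube([73, 17, 1057]);
translate([804, 79, 38]) cube([73, 17, 1057]);
translate([918, 79, 38]) cube([73, 17, 1057]);
translate([1032, 79, 38]) cube([73, 17, 1057]);
translate([1146, 79, 38]) cube([73, 17, 1057]);
translate([1260, 79, 38]) cube([73, 17, 1057]);
translate([1374, 79, 38]) cube([73, 17, 1057]);
translate([1488, 79, 38]) cube([73, 17, 1057]);


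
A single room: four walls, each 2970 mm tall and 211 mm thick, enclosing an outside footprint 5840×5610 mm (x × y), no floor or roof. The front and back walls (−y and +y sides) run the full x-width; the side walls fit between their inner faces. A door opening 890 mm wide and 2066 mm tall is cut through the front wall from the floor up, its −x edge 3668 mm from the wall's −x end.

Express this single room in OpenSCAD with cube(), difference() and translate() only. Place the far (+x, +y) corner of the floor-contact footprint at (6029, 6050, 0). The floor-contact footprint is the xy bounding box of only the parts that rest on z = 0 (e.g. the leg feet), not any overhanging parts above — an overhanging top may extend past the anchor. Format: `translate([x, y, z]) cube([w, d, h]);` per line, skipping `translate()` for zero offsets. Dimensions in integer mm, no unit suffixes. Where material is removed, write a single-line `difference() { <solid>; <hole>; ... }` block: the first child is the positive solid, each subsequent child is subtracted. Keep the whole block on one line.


difference() { translate([189, 440, 0]) cube([5840, 211, 2970]); translate([3857, 440, 0]) cube([890, 211, 2066]); }
translate([189, 5839, 0]) cube([5840, 211, 2970]);
translate([189, 651, 0]) cube([211, 5188, 2970]);
translate([5818, 651, 0]) cube([211, 5188, 2970]);


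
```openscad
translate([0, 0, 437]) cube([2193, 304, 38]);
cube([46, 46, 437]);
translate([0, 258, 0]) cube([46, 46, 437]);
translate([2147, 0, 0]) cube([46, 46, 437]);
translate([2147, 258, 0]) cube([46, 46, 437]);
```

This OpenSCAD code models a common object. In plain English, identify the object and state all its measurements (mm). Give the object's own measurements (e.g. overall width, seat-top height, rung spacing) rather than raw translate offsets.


A bench: a 2193×304 mm seat slab, 38 mm thick, top at z = 475 mm, on four 46×46 mm square legs flush with the seat corners and standing on z = 0.


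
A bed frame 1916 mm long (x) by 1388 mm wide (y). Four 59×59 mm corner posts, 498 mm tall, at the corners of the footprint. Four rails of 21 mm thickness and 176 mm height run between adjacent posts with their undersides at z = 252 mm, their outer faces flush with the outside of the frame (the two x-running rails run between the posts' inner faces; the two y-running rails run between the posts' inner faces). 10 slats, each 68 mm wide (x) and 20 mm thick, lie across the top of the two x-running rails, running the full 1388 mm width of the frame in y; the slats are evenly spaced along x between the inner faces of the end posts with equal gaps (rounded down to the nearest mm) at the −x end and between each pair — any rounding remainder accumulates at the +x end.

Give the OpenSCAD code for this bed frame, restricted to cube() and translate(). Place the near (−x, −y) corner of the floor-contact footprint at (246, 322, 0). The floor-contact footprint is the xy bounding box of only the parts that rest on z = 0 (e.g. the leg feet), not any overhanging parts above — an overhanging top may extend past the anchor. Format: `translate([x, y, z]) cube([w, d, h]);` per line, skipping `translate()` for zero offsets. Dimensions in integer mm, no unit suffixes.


// slat z = rail_z + rail_h = 252 + 176 = 428
// slat gap = ⌊(1798 − 10·68) / 11⌋ = 101
translate([246, 322, 0]) cube([59, 59, 498]);
translate([246, 1651, 0]) cube([59, 59, 498]);
translate([2103, 322, 0]) cube([59, 59, 498]);
translate([2103, 1651, 0]) cube([59, 59, 498]);
translate([305, 322, 252]) cube([1798, 21, 176]);
translate([305, 1689, 252]) cube([1798, 21, 176]);
translate([246, 381, 252]) cube([21, 1270, 176]);
translate([2141, 381, 252]) cube([21, 1270, 176]);
translate([406, 322, 428]) cube([68, 1388, 20]);
translate([575, 322, 428]) cube([68, 1388, 20]);
translate([744, 322, 428]) cube([68, 1388, 20]);
translate([913, 322, 428]) cube([68, 1388, 20]);
translate([1082, 322, 428]) cube([68, 1388, 20]);
translate([1251, 322, 428]) cube([68, 1388, 20]);
translate([1420, 322, 428]) cube([68, 1388, 20]);
translate([1589, 322, 428]) cube([68, 1388, 20]);
translate([1758, 322, 428]) cube([68, 1388, 20]);
translate([1927, 322, 428]) cube([68, 1388, 20]);


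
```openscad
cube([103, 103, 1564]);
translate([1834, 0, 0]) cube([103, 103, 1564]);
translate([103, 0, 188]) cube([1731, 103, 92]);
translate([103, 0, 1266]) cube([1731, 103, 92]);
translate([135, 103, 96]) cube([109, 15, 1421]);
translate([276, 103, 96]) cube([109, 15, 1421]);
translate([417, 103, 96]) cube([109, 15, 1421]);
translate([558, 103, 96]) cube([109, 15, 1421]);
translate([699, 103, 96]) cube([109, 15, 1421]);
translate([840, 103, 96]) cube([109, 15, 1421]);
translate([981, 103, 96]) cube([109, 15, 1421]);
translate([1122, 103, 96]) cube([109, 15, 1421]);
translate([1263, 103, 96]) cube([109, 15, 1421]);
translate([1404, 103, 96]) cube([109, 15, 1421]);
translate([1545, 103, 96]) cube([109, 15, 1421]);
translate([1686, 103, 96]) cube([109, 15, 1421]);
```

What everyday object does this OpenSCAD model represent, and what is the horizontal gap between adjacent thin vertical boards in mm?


A fence section. The picket gap is 32 mm.

Two posts, two rails, 12 pickets — a fence section. Span 1731 mm holds 12 pickets of 109 mm with 13 equal gaps: ⌊(1731 − 12·109) / 13⌋ = 32 mm.


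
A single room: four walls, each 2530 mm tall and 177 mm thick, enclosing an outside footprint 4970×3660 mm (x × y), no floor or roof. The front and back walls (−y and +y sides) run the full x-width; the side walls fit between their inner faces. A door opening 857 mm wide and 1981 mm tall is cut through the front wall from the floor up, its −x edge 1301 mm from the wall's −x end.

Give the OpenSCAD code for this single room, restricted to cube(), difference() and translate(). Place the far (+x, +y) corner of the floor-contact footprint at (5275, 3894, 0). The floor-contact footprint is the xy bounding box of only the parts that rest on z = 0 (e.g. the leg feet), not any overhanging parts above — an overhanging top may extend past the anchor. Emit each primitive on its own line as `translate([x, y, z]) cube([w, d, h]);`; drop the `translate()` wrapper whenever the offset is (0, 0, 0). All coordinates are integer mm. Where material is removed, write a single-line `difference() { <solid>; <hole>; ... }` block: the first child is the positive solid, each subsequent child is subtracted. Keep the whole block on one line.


difference() { translate([305, 234, 0]) cube([4970, 177, 2530]); translate([1606, 234, 0]) cube([857, 177, 1981]); }
translate([305, 3717, 0]) cube([4970, 177, 2530]);
translate([305, 411, 0]) cube([177, 3306, 2530]);
translate([5098, 411, 0]) cube([177, 3306, 2530]);


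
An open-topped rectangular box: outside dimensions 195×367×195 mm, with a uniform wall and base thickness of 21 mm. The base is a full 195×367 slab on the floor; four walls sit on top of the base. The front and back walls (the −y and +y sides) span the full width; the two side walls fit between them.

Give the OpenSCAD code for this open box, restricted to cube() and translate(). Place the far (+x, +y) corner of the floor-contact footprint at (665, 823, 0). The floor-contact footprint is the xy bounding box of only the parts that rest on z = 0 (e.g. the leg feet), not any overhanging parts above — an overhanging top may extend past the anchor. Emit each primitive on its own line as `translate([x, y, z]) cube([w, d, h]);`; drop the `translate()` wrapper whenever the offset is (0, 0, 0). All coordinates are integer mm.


translate([470, 456, 0]) cube([195, 367, 21]);
translate([470, 456, 21]) cube([195, 21, 174]);
translate([470, 802, 21]) cube([195, 21, 174]);
translate([470, 477, 21]) cube([21, 325, 174]);
translate([644, 477, 21]) cube([21, 325, 174]);


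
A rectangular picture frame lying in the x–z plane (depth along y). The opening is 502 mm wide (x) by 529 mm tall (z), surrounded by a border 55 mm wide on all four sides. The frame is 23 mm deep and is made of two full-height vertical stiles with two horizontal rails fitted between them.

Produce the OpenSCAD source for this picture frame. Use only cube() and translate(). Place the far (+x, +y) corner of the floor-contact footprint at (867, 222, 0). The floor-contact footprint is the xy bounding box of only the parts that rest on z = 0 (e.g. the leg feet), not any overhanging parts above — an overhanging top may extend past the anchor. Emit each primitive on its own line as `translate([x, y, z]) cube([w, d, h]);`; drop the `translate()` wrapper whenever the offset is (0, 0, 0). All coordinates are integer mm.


translate([255, 199, 0]) cube([55, 23, 639]);
translate([812, 199, 0]) cube([55, 23, 639]);
translate([310, 199, 0]) cube([502, 23, 55]);
translate([310, 199, 584]) cube([502, 23, 55]);


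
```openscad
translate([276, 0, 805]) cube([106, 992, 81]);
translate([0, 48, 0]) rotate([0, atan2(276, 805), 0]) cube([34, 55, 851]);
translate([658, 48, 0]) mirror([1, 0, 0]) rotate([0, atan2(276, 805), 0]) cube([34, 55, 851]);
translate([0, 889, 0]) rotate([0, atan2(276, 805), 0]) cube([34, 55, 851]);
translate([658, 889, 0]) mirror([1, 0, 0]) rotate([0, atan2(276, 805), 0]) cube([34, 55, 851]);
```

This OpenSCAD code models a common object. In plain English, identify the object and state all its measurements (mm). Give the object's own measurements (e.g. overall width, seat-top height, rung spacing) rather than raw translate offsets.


A sawhorse. A 106×992×81 mm beam (x, y, z) sits on two A-frame leg pairs. Each pair is two raked legs of 34×55 mm section (55 mm along y) splaying symmetrically in x. Each leg rises 805 mm vertically over 276 mm of horizontal reach and is 851 mm long along its own axis. Every leg's outer bottom edge rests on the floor and its outer top edge meets a bottom edge of the beam — the left legs (tilting toward +x) meet the beam's −x bottom edge, the right legs (their mirror images, tilting toward −x) meet its +x bottom edge — so the leg tops tuck under the beam, the beam's underside is 805 mm above the floor, and the feet are 658 mm apart outside-to-outside with the beam centred between them. The two leg pairs are set in 48 mm from either end of the beam.


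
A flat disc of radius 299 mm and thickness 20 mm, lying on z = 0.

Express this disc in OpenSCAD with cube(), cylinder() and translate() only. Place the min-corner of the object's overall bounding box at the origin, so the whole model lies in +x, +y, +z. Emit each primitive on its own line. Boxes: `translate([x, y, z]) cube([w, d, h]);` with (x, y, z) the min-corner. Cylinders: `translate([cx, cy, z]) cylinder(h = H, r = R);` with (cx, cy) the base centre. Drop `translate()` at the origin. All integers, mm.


translate([299, 299, 0]) cylinder(h = 20, r = 299);


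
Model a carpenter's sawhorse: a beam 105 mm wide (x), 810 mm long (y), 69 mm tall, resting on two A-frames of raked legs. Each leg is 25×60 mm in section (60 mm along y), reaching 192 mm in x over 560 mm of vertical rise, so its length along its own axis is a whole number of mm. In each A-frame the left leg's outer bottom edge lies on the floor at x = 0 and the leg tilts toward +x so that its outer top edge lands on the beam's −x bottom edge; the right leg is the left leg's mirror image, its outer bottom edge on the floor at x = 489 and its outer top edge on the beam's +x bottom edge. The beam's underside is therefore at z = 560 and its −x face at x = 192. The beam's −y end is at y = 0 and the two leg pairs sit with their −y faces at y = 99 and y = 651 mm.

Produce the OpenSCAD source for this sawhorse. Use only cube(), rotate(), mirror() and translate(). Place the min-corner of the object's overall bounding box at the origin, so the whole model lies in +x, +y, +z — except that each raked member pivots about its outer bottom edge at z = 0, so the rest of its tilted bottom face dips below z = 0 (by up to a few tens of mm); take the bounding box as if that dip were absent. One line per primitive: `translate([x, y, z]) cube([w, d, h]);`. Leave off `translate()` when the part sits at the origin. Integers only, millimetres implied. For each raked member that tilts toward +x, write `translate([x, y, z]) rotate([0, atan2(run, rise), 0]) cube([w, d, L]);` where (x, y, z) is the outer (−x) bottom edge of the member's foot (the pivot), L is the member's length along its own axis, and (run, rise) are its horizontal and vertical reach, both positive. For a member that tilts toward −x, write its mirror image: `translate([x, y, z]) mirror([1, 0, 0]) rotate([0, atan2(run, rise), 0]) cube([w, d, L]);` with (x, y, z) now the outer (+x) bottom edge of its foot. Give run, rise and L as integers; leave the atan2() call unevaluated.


translate([192, 0, 560]) cube([105, 810, 69]);
translate([0, 99, 0]) rotate([0, atan2(192, 560), 0]) cube([25, 60, 592]);
translate([489, 99, 0]) mirror([1, 0, 0]) rotate([0, atan2(192, 560), 0]) cube([25, 60, 592]);
translate([0, 651, 0]) rotate([0, atan2(192, 560), 0]) cube([25, 60, 592]);
translate([489, 651, 0]) mirror([1, 0, 0]) rotate([0, atan2(192, 560), 0]) cube([25, 60, 592]);
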